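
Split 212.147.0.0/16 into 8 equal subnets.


New prefix = 16 + 3 = 19
Each subnet has 8192 addresses
  212.147.0.0/19
  212.147.32.0/19
  212.147.64.0/19
  212.147.96.0/19
  212.147.128.0/19
  212.147.160.0/19
  212.147.192.0/19
  212.147.224.0/19
Subnets: 212.147.0.0/19, 212.147.32.0/19, 212.147.64.0/19, 212.147.96.0/19, 212.147.128.0/19, 212.147.160.0/19, 212.147.192.0/19, 212.147.224.0/19


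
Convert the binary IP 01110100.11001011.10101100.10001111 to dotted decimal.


01110100 = 116
11001011 = 203
10101100 = 172
10001111 = 143
IP: 116.203.172.143


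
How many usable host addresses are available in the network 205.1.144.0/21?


Host bits = 32 - 21 = 11
Total addresses = 2^11 = 2048
Usable = total - 2 (network and broadcast)
Usable hosts: 2046


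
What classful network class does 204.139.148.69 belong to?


First octet: 204
Binary: 11001100
110xxxxx -> Class C (192-223)
Class C, default mask 255.255.255.0 (/24)


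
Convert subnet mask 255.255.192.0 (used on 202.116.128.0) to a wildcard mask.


Subnet mask: 255.255.192.0
Wildcard = 255.255.255.255 - subnet mask
255 - 255 = 0
255 - 255 = 0
255 - 192 = 63
255 - 0 = 255
Wildcard: 0.0.63.255


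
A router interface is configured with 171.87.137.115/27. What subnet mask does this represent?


/27 means 27 network bits, 5 host bits
Binary: 11111111111111111111111111100000
Mask: 255.255.255.224


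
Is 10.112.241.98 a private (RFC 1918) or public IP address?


RFC 1918 private ranges:
  10.0.0.0/8 (10.0.0.0 - 10.255.255.255)
  172.16.0.0/12 (172.16.0.0 - 172.31.255.255)
  192.168.0.0/16 (192.168.0.0 - 192.168.255.255)
Private (in 10.0.0.0/8)


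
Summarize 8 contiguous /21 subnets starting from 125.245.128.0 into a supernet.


Original prefix: /21
Number of subnets: 8 = 2^3
New prefix = 21 - 3 = 18
Supernet: 125.245.128.0/18


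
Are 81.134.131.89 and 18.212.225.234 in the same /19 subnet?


Mask: 255.255.224.0
81.134.131.89 AND mask = 81.134.128.0
18.212.225.234 AND mask = 18.212.224.0
No, different subnets (81.134.128.0 vs 18.212.224.0)


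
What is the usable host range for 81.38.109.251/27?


Network: 81.38.109.224
Broadcast: 81.38.109.255
First usable = network + 1
Last usable = broadcast - 1
Range: 81.38.109.225 to 81.38.109.254


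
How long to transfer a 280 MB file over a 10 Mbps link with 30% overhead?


Effective throughput = 10 * (1 - 30/100) = 7 Mbps
File size in Mb = 280 * 8 = 2240 Mb
Time = 2240 / 7
Time = 320 seconds


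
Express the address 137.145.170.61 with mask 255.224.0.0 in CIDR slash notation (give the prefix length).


Binary: 11111111.11100000.00000000.00000000
Count leading 1s
Prefix: /11


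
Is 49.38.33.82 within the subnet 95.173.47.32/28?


Subnet network: 95.173.47.32
Test IP AND mask: 49.38.33.80
No, 49.38.33.82 is not in 95.173.47.32/28


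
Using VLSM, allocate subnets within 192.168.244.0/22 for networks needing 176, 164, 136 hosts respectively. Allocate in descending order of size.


176 hosts -> /24 (254 usable): 192.168.244.0/24
164 hosts -> /24 (254 usable): 192.168.245.0/24
136 hosts -> /24 (254 usable): 192.168.246.0/24
Allocation: 192.168.244.0/24 (176 hosts, 254 usable); 192.168.245.0/24 (164 hosts, 254 usable); 192.168.246.0/24 (136 hosts, 254 usable)


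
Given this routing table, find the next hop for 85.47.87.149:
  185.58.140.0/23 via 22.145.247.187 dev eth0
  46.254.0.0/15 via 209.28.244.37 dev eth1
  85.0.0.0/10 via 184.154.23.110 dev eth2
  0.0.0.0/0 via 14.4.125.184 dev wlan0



Longest prefix match for 85.47.87.149:
  /23 185.58.140.0: no
  /15 46.254.0.0: no
  /10 85.0.0.0: MATCH
  /0 0.0.0.0: MATCH
Selected: next-hop 184.154.23.110 via eth2 (matched /10)


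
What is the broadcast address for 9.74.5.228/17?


Network: 9.74.0.0/17
Host bits = 15
Set all host bits to 1:
Broadcast: 9.74.127.255


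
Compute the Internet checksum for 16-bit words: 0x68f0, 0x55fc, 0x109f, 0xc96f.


Sum all words (with carry folding):
+ 0x68f0 = 0x68f0
+ 0x55fc = 0xbeec
+ 0x109f = 0xcf8b
+ 0xc96f = 0x98fb
One's complement: ~0x98fb
Checksum = 0x6704


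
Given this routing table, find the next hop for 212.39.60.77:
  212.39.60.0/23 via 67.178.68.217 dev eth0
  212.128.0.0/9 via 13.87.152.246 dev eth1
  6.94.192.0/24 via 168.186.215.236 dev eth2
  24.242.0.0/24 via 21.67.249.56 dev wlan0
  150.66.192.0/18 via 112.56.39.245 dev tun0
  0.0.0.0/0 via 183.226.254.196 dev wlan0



Longest prefix match for 212.39.60.77:
  /23 212.39.60.0: MATCH
  /9 212.128.0.0: no
  /24 6.94.192.0: no
  /24 24.242.0.0: no
  /18 150.66.192.0: no
  /0 0.0.0.0: MATCH
Selected: next-hop 67.178.68.217 via eth0 (matched /23)


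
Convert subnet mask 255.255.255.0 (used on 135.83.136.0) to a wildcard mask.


Subnet mask: 255.255.255.0
Wildcard = 255.255.255.255 - subnet mask
255 - 255 = 0
255 - 255 = 0
255 - 255 = 0
255 - 0 = 255
Wildcard: 0.0.0.255


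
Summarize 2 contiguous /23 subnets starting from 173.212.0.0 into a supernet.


Original prefix: /23
Number of subnets: 2 = 2^1
New prefix = 23 - 1 = 22
Supernet: 173.212.0.0/22


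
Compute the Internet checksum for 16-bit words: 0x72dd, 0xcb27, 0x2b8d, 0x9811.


Sum all words (with carry folding):
+ 0x72dd = 0x72dd
+ 0xcb27 = 0x3e05
+ 0x2b8d = 0x6992
+ 0x9811 = 0x01a4
One's complement: ~0x01a4
Checksum = 0xfe5b


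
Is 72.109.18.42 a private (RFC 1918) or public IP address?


RFC 1918 private ranges:
  10.0.0.0/8 (10.0.0.0 - 10.255.255.255)
  172.16.0.0/12 (172.16.0.0 - 172.31.255.255)
  192.168.0.0/16 (192.168.0.0 - 192.168.255.255)
Public (not in any RFC 1918 range)


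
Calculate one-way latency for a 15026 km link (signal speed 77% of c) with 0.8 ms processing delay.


Speed = 0.77 * 3e5 km/s = 231000 km/s
Propagation delay = 15026 / 231000 = 0.065 s = 65.0476 ms
Processing delay = 0.8 ms
Total one-way latency = 65.8476 ms


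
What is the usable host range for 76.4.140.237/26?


Network: 76.4.140.192
Broadcast: 76.4.140.255
First usable = network + 1
Last usable = broadcast - 1
Range: 76.4.140.193 to 76.4.140.254


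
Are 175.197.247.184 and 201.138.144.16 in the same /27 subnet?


Mask: 255.255.255.224
175.197.247.184 AND mask = 175.197.247.160
201.138.144.16 AND mask = 201.138.144.0
No, different subnets (175.197.247.160 vs 201.138.144.0)


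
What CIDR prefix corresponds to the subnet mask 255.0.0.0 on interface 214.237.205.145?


Binary: 11111111.00000000.00000000.00000000
Count leading 1s
Prefix: /8


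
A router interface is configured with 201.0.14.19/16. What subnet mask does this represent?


/16 means 16 network bits, 16 host bits
Binary: 11111111111111110000000000000000
Mask: 255.255.0.0


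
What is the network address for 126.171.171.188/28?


IP:   01111110.10101011.10101011.10111100
Mask: 11111111.11111111.11111111.11110000
AND operation:
Net:  01111110.10101011.10101011.10110000
Network: 126.171.171.176/28


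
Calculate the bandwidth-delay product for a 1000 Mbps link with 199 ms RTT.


BDP = bandwidth * RTT
= 1000 Mbps * 199 ms
= 1000 * 1e6 * 199 / 1000 bits
= 199000000 bits
= 24875000 bytes
= 24291.9922 KB
BDP = 199000000 bits (24875000 bytes)


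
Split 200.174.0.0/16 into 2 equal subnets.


New prefix = 16 + 1 = 17
Each subnet has 32768 addresses
  200.174.0.0/17
  200.174.128.0/17
Subnets: 200.174.0.0/17, 200.174.128.0/17


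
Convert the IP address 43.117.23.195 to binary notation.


43 = 00101011
117 = 01110101
23 = 00010111
195 = 11000011
Binary: 00101011.01110101.00010111.11000011


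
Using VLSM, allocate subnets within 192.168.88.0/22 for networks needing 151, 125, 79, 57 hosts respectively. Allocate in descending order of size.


151 hosts -> /24 (254 usable): 192.168.88.0/24
125 hosts -> /25 (126 usable): 192.168.89.0/25
79 hosts -> /25 (126 usable): 192.168.89.128/25
57 hosts -> /26 (62 usable): 192.168.90.0/26
Allocation: 192.168.88.0/24 (151 hosts, 254 usable); 192.168.89.0/25 (125 hosts, 126 usable); 192.168.89.128/25 (79 hosts, 126 usable); 192.168.90.0/26 (57 hosts, 62 usable)


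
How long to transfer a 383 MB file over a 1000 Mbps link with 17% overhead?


Effective throughput = 1000 * (1 - 17/100) = 830 Mbps
File size in Mb = 383 * 8 = 3064 Mb
Time = 3064 / 830
Time = 3.6916 seconds


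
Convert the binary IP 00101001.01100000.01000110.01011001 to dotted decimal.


00101001 = 41
01100000 = 96
01000110 = 70
01011001 = 89
IP: 41.96.70.89


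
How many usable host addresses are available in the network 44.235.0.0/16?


Host bits = 32 - 16 = 16
Total addresses = 2^16 = 65536
Usable = total - 2 (network and broadcast)
Usable hosts: 65534


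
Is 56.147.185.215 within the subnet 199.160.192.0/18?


Subnet network: 199.160.192.0
Test IP AND mask: 56.147.128.0
No, 56.147.185.215 is not in 199.160.192.0/18


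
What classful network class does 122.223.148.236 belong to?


First octet: 122
Binary: 01111010
0xxxxxxx -> Class A (1-126)
Class A, default mask 255.0.0.0 (/8)


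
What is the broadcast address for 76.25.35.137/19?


Network: 76.25.32.0/19
Host bits = 13
Set all host bits to 1:
Broadcast: 76.25.63.255


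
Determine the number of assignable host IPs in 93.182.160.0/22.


Host bits = 32 - 22 = 10
Total addresses = 2^10 = 1024
Usable = total - 2 (network and broadcast)
Usable hosts: 1022


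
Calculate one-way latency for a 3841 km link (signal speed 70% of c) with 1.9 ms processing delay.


Speed = 0.7 * 3e5 km/s = 210000 km/s
Propagation delay = 3841 / 210000 = 0.0183 s = 18.2905 ms
Processing delay = 1.9 ms
Total one-way latency = 20.1905 ms


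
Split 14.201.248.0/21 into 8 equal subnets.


New prefix = 21 + 3 = 24
Each subnet has 256 addresses
  14.201.248.0/24
  14.201.249.0/24
  14.201.250.0/24
  14.201.251.0/24
  14.201.252.0/24
  14.201.253.0/24
  14.201.254.0/24
  14.201.255.0/24
Subnets: 14.201.248.0/24, 14.201.249.0/24, 14.201.250.0/24, 14.201.251.0/24, 14.201.252.0/24, 14.201.253.0/24, 14.201.254.0/24, 14.201.255.0/24


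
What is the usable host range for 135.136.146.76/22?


Network: 135.136.144.0
Broadcast: 135.136.147.255
First usable = network + 1
Last usable = broadcast - 1
Range: 135.136.144.1 to 135.136.147.254


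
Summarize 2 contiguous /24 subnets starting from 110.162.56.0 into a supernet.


Original prefix: /24
Number of subnets: 2 = 2^1
New prefix = 24 - 1 = 23
Supernet: 110.162.56.0/23


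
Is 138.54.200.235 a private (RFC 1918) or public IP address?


RFC 1918 private ranges:
  10.0.0.0/8 (10.0.0.0 - 10.255.255.255)
  172.16.0.0/12 (172.16.0.0 - 172.31.255.255)
  192.168.0.0/16 (192.168.0.0 - 192.168.255.255)
Public (not in any RFC 1918 range)


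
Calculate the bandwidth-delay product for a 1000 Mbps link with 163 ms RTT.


BDP = bandwidth * RTT
= 1000 Mbps * 163 ms
= 1000 * 1e6 * 163 / 1000 bits
= 163000000 bits
= 20375000 bytes
= 19897.4609 KB
BDP = 163000000 bits (20375000 bytes)


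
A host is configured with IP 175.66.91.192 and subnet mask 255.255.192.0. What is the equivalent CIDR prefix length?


Binary: 11111111.11111111.11000000.00000000
Count leading 1s
Prefix: /18


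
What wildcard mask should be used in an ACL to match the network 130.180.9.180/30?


Subnet mask: 255.255.255.252
Wildcard = 255.255.255.255 - subnet mask
255 - 255 = 0
255 - 255 = 0
255 - 255 = 0
255 - 252 = 3
Wildcard: 0.0.0.3


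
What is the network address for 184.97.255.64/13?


IP:   10111000.01100001.11111111.01000000
Mask: 11111111.11111000.00000000.00000000
AND operation:
Net:  10111000.01100000.00000000.00000000
Network: 184.96.0.0/13


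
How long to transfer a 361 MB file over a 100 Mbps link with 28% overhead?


Effective throughput = 100 * (1 - 28/100) = 72 Mbps
File size in Mb = 361 * 8 = 2888 Mb
Time = 2888 / 72
Time = 40.1111 seconds


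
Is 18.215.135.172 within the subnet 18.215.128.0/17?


Subnet network: 18.215.128.0
Test IP AND mask: 18.215.128.0
Yes, 18.215.135.172 is in 18.215.128.0/17


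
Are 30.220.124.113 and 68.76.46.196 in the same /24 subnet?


Mask: 255.255.255.0
30.220.124.113 AND mask = 30.220.124.0
68.76.46.196 AND mask = 68.76.46.0
No, different subnets (30.220.124.0 vs 68.76.46.0)


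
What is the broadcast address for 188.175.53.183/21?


Network: 188.175.48.0/21
Host bits = 11
Set all host bits to 1:
Broadcast: 188.175.55.255


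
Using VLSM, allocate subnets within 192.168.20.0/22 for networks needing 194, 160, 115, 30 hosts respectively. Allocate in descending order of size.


194 hosts -> /24 (254 usable): 192.168.20.0/24
160 hosts -> /24 (254 usable): 192.168.21.0/24
115 hosts -> /25 (126 usable): 192.168.22.0/25
30 hosts -> /27 (30 usable): 192.168.22.128/27
Allocation: 192.168.20.0/24 (194 hosts, 254 usable); 192.168.21.0/24 (160 hosts, 254 usable); 192.168.22.0/25 (115 hosts, 126 usable); 192.168.22.128/27 (30 hosts, 30 usable)


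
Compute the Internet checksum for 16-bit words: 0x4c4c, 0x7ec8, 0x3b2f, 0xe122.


Sum all words (with carry folding):
+ 0x4c4c = 0x4c4c
+ 0x7ec8 = 0xcb14
+ 0x3b2f = 0x0644
+ 0xe122 = 0xe766
One's complement: ~0xe766
Checksum = 0x1899


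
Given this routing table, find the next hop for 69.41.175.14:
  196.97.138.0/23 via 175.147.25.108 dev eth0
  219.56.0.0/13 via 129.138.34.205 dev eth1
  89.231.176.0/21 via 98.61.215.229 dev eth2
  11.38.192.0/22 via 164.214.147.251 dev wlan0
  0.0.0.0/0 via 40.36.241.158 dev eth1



Longest prefix match for 69.41.175.14:
  /23 196.97.138.0: no
  /13 219.56.0.0: no
  /21 89.231.176.0: no
  /22 11.38.192.0: no
  /0 0.0.0.0: MATCH
Selected: next-hop 40.36.241.158 via eth1 (matched /0)


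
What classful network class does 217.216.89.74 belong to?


First octet: 217
Binary: 11011001
110xxxxx -> Class C (192-223)
Class C, default mask 255.255.255.0 (/24)


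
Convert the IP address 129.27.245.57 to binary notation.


129 = 10000001
27 = 00011011
245 = 11110101
57 = 00111001
Binary: 10000001.00011011.11110101.00111001


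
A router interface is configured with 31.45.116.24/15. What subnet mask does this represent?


/15 means 15 network bits, 17 host bits
Binary: 11111111111111100000000000000000
Mask: 255.254.0.0


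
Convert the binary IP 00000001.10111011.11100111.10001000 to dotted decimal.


00000001 = 1
10111011 = 187
11100111 = 231
10001000 = 136
IP: 1.187.231.136


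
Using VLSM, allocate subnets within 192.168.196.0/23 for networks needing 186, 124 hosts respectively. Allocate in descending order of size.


186 hosts -> /24 (254 usable): 192.168.196.0/24
124 hosts -> /25 (126 usable): 192.168.197.0/25
Allocation: 192.168.196.0/24 (186 hosts, 254 usable); 192.168.197.0/25 (124 hosts, 126 usable)


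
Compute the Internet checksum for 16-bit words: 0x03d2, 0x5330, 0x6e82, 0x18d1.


Sum all words (with carry folding):
+ 0x03d2 = 0x03d2
+ 0x5330 = 0x5702
+ 0x6e82 = 0xc584
+ 0x18d1 = 0xde55
One's complement: ~0xde55
Checksum = 0x21aa


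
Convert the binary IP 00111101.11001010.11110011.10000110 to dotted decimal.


00111101 = 61
11001010 = 202
11110011 = 243
10000110 = 134
IP: 61.202.243.134


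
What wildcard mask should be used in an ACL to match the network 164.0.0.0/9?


Subnet mask: 255.128.0.0
Wildcard = 255.255.255.255 - subnet mask
255 - 255 = 0
255 - 128 = 127
255 - 0 = 255
255 - 0 = 255
Wildcard: 0.127.255.255


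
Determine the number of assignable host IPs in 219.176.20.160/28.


Host bits = 32 - 28 = 4
Total addresses = 2^4 = 16
Usable = total - 2 (network and broadcast)
Usable hosts: 14


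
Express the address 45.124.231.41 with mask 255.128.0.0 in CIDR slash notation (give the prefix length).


Binary: 11111111.10000000.00000000.00000000
Count leading 1s
Prefix: /9


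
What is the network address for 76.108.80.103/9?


IP:   01001100.01101100.01010000.01100111
Mask: 11111111.10000000.00000000.00000000
AND operation:
Net:  01001100.00000000.00000000.00000000
Network: 76.0.0.0/9


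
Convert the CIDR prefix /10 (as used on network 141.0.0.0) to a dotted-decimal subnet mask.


/10 means 10 network bits, 22 host bits
Binary: 11111111110000000000000000000000
Mask: 255.192.0.0


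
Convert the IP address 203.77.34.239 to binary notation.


203 = 11001011
77 = 01001101
34 = 00100010
239 = 11101111
Binary: 11001011.01001101.00100010.11101111


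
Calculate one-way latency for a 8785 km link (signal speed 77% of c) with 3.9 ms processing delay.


Speed = 0.77 * 3e5 km/s = 231000 km/s
Propagation delay = 8785 / 231000 = 0.038 s = 38.0303 ms
Processing delay = 3.9 ms
Total one-way latency = 41.9303 ms


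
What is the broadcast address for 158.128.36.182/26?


Network: 158.128.36.128/26
Host bits = 6
Set all host bits to 1:
Broadcast: 158.128.36.191


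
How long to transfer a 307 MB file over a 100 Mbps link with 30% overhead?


Effective throughput = 100 * (1 - 30/100) = 70 Mbps
File size in Mb = 307 * 8 = 2456 Mb
Time = 2456 / 70
Time = 35.0857 seconds


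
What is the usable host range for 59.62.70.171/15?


Network: 59.62.0.0
Broadcast: 59.63.255.255
First usable = network + 1
Last usable = broadcast - 1
Range: 59.62.0.1 to 59.63.255.254


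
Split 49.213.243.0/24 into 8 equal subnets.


New prefix = 24 + 3 = 27
Each subnet has 32 addresses
  49.213.243.0/27
  49.213.243.32/27
  49.213.243.64/27
  49.213.243.96/27
  49.213.243.128/27
  49.213.243.160/27
  49.213.243.192/27
  49.213.243.224/27
Subnets: 49.213.243.0/27, 49.213.243.32/27, 49.213.243.64/27, 49.213.243.96/27, 49.213.243.128/27, 49.213.243.160/27, 49.213.243.192/27, 49.213.243.224/27


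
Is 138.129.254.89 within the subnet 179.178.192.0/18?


Subnet network: 179.178.192.0
Test IP AND mask: 138.129.192.0
No, 138.129.254.89 is not in 179.178.192.0/18


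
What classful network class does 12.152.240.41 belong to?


First octet: 12
Binary: 00001100
0xxxxxxx -> Class A (1-126)
Class A, default mask 255.0.0.0 (/8)


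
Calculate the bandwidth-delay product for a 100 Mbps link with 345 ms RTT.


BDP = bandwidth * RTT
= 100 Mbps * 345 ms
= 100 * 1e6 * 345 / 1000 bits
= 34500000 bits
= 4312500 bytes
= 4211.4258 KB
BDP = 34500000 bits (4312500 bytes)


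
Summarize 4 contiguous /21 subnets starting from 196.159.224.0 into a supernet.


Original prefix: /21
Number of subnets: 4 = 2^2
New prefix = 21 - 2 = 19
Supernet: 196.159.224.0/19


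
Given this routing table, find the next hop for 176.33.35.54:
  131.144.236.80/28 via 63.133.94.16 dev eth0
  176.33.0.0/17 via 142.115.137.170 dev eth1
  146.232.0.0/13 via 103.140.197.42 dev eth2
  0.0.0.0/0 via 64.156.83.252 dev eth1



Longest prefix match for 176.33.35.54:
  /28 131.144.236.80: no
  /17 176.33.0.0: MATCH
  /13 146.232.0.0: no
  /0 0.0.0.0: MATCH
Selected: next-hop 142.115.137.170 via eth1 (matched /17)


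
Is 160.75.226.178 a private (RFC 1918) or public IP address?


RFC 1918 private ranges:
  10.0.0.0/8 (10.0.0.0 - 10.255.255.255)
  172.16.0.0/12 (172.16.0.0 - 172.31.255.255)
  192.168.0.0/16 (192.168.0.0 - 192.168.255.255)
Public (not in any RFC 1918 range)


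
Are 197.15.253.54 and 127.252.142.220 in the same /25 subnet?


Mask: 255.255.255.128
197.15.253.54 AND mask = 197.15.253.0
127.252.142.220 AND mask = 127.252.142.128
No, different subnets (197.15.253.0 vs 127.252.142.128)


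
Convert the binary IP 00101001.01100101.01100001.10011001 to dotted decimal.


00101001 = 41
01100101 = 101
01100001 = 97
10011001 = 153
IP: 41.101.97.153


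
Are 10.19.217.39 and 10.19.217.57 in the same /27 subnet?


Mask: 255.255.255.224
10.19.217.39 AND mask = 10.19.217.32
10.19.217.57 AND mask = 10.19.217.32
Yes, same subnet (10.19.217.32)


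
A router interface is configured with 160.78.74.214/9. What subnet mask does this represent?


/9 means 9 network bits, 23 host bits
Binary: 11111111100000000000000000000000
Mask: 255.128.0.0


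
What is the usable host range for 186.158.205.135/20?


Network: 186.158.192.0
Broadcast: 186.158.207.255
First usable = network + 1
Last usable = broadcast - 1
Range: 186.158.192.1 to 186.158.207.254


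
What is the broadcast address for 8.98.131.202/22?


Network: 8.98.128.0/22
Host bits = 10
Set all host bits to 1:
Broadcast: 8.98.131.255


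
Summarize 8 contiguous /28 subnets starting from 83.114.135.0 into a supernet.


Original prefix: /28
Number of subnets: 8 = 2^3
New prefix = 28 - 3 = 25
Supernet: 83.114.135.0/25


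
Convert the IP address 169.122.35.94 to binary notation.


169 = 10101001
122 = 01111010
35 = 00100011
94 = 01011110
Binary: 10101001.01111010.00100011.01011110


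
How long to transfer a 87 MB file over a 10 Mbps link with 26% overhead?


Effective throughput = 10 * (1 - 26/100) = 7.4 Mbps
File size in Mb = 87 * 8 = 696 Mb
Time = 696 / 7.4
Time = 94.0541 seconds


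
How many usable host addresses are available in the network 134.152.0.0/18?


Host bits = 32 - 18 = 14
Total addresses = 2^14 = 16384
Usable = total - 2 (network and broadcast)
Usable hosts: 16382


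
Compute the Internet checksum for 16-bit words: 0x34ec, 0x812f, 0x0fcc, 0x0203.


Sum all words (with carry folding):
+ 0x34ec = 0x34ec
+ 0x812f = 0xb61b
+ 0x0fcc = 0xc5e7
+ 0x0203 = 0xc7ea
One's complement: ~0xc7ea
Checksum = 0x3815


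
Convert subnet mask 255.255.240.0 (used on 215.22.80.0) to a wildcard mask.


Subnet mask: 255.255.240.0
Wildcard = 255.255.255.255 - subnet mask
255 - 255 = 0
255 - 255 = 0
255 - 240 = 15
255 - 0 = 255
Wildcard: 0.0.15.255


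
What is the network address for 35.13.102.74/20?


IP:   00100011.00001101.01100110.01001010
Mask: 11111111.11111111.11110000.00000000
AND operation:
Net:  00100011.00001101.01100000.00000000
Network: 35.13.96.0/20


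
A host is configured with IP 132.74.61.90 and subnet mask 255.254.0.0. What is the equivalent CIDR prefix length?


Binary: 11111111.11111110.00000000.00000000
Count leading 1s
Prefix: /15


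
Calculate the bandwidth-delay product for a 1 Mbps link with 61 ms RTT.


BDP = bandwidth * RTT
= 1 Mbps * 61 ms
= 1 * 1e6 * 61 / 1000 bits
= 61000 bits
= 7625 bytes
= 7.4463 KB
BDP = 61000 bits (7625 bytes)


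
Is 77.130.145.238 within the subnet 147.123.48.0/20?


Subnet network: 147.123.48.0
Test IP AND mask: 77.130.144.0
No, 77.130.145.238 is not in 147.123.48.0/20


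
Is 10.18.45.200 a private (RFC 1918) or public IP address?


RFC 1918 private ranges:
  10.0.0.0/8 (10.0.0.0 - 10.255.255.255)
  172.16.0.0/12 (172.16.0.0 - 172.31.255.255)
  192.168.0.0/16 (192.168.0.0 - 192.168.255.255)
Private (in 10.0.0.0/8)


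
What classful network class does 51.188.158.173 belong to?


First octet: 51
Binary: 00110011
0xxxxxxx -> Class A (1-126)
Class A, default mask 255.0.0.0 (/8)


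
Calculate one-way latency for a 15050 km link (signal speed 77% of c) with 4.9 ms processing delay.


Speed = 0.77 * 3e5 km/s = 231000 km/s
Propagation delay = 15050 / 231000 = 0.0652 s = 65.1515 ms
Processing delay = 4.9 ms
Total one-way latency = 70.0515 ms


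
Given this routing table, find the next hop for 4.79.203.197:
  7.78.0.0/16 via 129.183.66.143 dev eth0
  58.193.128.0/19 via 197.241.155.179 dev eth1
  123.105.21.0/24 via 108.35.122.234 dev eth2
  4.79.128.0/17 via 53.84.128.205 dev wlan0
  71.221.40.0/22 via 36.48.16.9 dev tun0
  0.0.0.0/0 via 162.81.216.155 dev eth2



Longest prefix match for 4.79.203.197:
  /16 7.78.0.0: no
  /19 58.193.128.0: no
  /24 123.105.21.0: no
  /17 4.79.128.0: MATCH
  /22 71.221.40.0: no
  /0 0.0.0.0: MATCH
Selected: next-hop 53.84.128.205 via wlan0 (matched /17)


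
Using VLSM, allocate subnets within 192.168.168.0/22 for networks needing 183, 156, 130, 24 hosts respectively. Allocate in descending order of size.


183 hosts -> /24 (254 usable): 192.168.168.0/24
156 hosts -> /24 (254 usable): 192.168.169.0/24
130 hosts -> /24 (254 usable): 192.168.170.0/24
24 hosts -> /27 (30 usable): 192.168.171.0/27
Allocation: 192.168.168.0/24 (183 hosts, 254 usable); 192.168.169.0/24 (156 hosts, 254 usable); 192.168.170.0/24 (130 hosts, 254 usable); 192.168.171.0/27 (24 hosts, 30 usable)


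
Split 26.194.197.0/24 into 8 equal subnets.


New prefix = 24 + 3 = 27
Each subnet has 32 addresses
  26.194.197.0/27
  26.194.197.32/27
  26.194.197.64/27
  26.194.197.96/27
  26.194.197.128/27
  26.194.197.160/27
  26.194.197.192/27
  26.194.197.224/27
Subnets: 26.194.197.0/27, 26.194.197.32/27, 26.194.197.64/27, 26.194.197.96/27, 26.194.197.128/27, 26.194.197.160/27, 26.194.197.192/27, 26.194.197.224/27


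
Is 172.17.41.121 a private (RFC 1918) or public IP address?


RFC 1918 private ranges:
  10.0.0.0/8 (10.0.0.0 - 10.255.255.255)
  172.16.0.0/12 (172.16.0.0 - 172.31.255.255)
  192.168.0.0/16 (192.168.0.0 - 192.168.255.255)
Private (in 172.16.0.0/12)


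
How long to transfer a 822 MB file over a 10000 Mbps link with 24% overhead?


Effective throughput = 10000 * (1 - 24/100) = 7600 Mbps
File size in Mb = 822 * 8 = 6576 Mb
Time = 6576 / 7600
Time = 0.8653 seconds


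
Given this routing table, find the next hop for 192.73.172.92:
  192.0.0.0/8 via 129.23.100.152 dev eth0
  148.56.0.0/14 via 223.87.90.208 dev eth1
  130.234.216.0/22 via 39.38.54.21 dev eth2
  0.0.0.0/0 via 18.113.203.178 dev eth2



Longest prefix match for 192.73.172.92:
  /8 192.0.0.0: MATCH
  /14 148.56.0.0: no
  /22 130.234.216.0: no
  /0 0.0.0.0: MATCH
Selected: next-hop 129.23.100.152 via eth0 (matched /8)


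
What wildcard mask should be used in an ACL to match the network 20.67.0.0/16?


Subnet mask: 255.255.0.0
Wildcard = 255.255.255.255 - subnet mask
255 - 255 = 0
255 - 255 = 0
255 - 0 = 255
255 - 0 = 255
Wildcard: 0.0.255.255


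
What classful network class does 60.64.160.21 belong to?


First octet: 60
Binary: 00111100
0xxxxxxx -> Class A (1-126)
Class A, default mask 255.0.0.0 (/8)


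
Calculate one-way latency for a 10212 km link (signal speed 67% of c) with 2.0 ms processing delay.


Speed = 0.67 * 3e5 km/s = 201000 km/s
Propagation delay = 10212 / 201000 = 0.0508 s = 50.806 ms
Processing delay = 2.0 ms
Total one-way latency = 52.806 ms


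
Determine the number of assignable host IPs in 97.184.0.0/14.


Host bits = 32 - 14 = 18
Total addresses = 2^18 = 262144
Usable = total - 2 (network and broadcast)
Usable hosts: 262142


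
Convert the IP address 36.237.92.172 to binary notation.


36 = 00100100
237 = 11101101
92 = 01011100
172 = 10101100
Binary: 00100100.11101101.01011100.10101100


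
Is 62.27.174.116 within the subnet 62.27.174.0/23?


Subnet network: 62.27.174.0
Test IP AND mask: 62.27.174.0
Yes, 62.27.174.116 is in 62.27.174.0/23


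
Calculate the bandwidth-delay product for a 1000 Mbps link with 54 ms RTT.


BDP = bandwidth * RTT
= 1000 Mbps * 54 ms
= 1000 * 1e6 * 54 / 1000 bits
= 54000000 bits
= 6750000 bytes
= 6591.7969 KB
BDP = 54000000 bits (6750000 bytes)


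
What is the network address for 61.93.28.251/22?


IP:   00111101.01011101.00011100.11111011
Mask: 11111111.11111111.11111100.00000000
AND operation:
Net:  00111101.01011101.00011100.00000000
Network: 61.93.28.0/22


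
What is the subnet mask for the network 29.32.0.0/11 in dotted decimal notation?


/11 means 11 network bits, 21 host bits
Binary: 11111111111000000000000000000000
Mask: 255.224.0.0


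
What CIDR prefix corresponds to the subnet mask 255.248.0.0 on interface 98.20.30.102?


Binary: 11111111.11111000.00000000.00000000
Count leading 1s
Prefix: /13


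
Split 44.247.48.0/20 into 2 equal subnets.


New prefix = 20 + 1 = 21
Each subnet has 2048 addresses
  44.247.48.0/21
  44.247.56.0/21
Subnets: 44.247.48.0/21, 44.247.56.0/21


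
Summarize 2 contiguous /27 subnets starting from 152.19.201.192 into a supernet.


Original prefix: /27
Number of subnets: 2 = 2^1
New prefix = 27 - 1 = 26
Supernet: 152.19.201.192/26


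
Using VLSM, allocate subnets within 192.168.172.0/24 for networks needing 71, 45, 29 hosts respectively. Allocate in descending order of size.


71 hosts -> /25 (126 usable): 192.168.172.0/25
45 hosts -> /26 (62 usable): 192.168.172.128/26
29 hosts -> /27 (30 usable): 192.168.172.192/27
Allocation: 192.168.172.0/25 (71 hosts, 126 usable); 192.168.172.128/26 (45 hosts, 62 usable); 192.168.172.192/27 (29 hosts, 30 usable)


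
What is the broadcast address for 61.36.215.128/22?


Network: 61.36.212.0/22
Host bits = 10
Set all host bits to 1:
Broadcast: 61.36.215.255


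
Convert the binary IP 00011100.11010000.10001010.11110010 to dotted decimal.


00011100 = 28
11010000 = 208
10001010 = 138
11110010 = 242
IP: 28.208.138.242


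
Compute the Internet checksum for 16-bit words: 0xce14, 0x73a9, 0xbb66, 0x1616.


Sum all words (with carry folding):
+ 0xce14 = 0xce14
+ 0x73a9 = 0x41be
+ 0xbb66 = 0xfd24
+ 0x1616 = 0x133b
One's complement: ~0x133b
Checksum = 0xecc4


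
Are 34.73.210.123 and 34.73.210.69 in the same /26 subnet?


Mask: 255.255.255.192
34.73.210.123 AND mask = 34.73.210.64
34.73.210.69 AND mask = 34.73.210.64
Yes, same subnet (34.73.210.64)


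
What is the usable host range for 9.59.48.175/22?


Network: 9.59.48.0
Broadcast: 9.59.51.255
First usable = network + 1
Last usable = broadcast - 1
Range: 9.59.48.1 to 9.59.51.254


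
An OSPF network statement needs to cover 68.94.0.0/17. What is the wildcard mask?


Subnet mask: 255.255.128.0
Wildcard = 255.255.255.255 - subnet mask
255 - 255 = 0
255 - 255 = 0
255 - 128 = 127
255 - 0 = 255
Wildcard: 0.0.127.255


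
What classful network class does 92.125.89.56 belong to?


First octet: 92
Binary: 01011100
0xxxxxxx -> Class A (1-126)
Class A, default mask 255.0.0.0 (/8)


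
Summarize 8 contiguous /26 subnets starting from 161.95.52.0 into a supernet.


Original prefix: /26
Number of subnets: 8 = 2^3
New prefix = 26 - 3 = 23
Supernet: 161.95.52.0/23


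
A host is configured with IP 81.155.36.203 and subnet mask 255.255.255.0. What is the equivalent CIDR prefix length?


Binary: 11111111.11111111.11111111.00000000
Count leading 1s
Prefix: /24


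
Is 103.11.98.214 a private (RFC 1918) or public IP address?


RFC 1918 private ranges:
  10.0.0.0/8 (10.0.0.0 - 10.255.255.255)
  172.16.0.0/12 (172.16.0.0 - 172.31.255.255)
  192.168.0.0/16 (192.168.0.0 - 192.168.255.255)
Public (not in any RFC 1918 range)


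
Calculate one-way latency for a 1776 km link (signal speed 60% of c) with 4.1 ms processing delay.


Speed = 0.6 * 3e5 km/s = 180000 km/s
Propagation delay = 1776 / 180000 = 0.0099 s = 9.8667 ms
Processing delay = 4.1 ms
Total one-way latency = 13.9667 ms


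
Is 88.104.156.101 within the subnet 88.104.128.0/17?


Subnet network: 88.104.128.0
Test IP AND mask: 88.104.128.0
Yes, 88.104.156.101 is in 88.104.128.0/17


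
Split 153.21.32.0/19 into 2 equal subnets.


New prefix = 19 + 1 = 20
Each subnet has 4096 addresses
  153.21.32.0/20
  153.21.48.0/20
Subnets: 153.21.32.0/20, 153.21.48.0/20


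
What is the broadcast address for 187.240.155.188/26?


Network: 187.240.155.128/26
Host bits = 6
Set all host bits to 1:
Broadcast: 187.240.155.191


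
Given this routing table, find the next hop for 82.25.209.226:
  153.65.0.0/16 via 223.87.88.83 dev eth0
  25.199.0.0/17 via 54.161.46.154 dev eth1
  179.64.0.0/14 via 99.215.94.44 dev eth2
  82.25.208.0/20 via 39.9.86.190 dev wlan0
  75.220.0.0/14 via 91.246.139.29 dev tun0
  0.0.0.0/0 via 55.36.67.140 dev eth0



Longest prefix match for 82.25.209.226:
  /16 153.65.0.0: no
  /17 25.199.0.0: no
  /14 179.64.0.0: no
  /20 82.25.208.0: MATCH
  /14 75.220.0.0: no
  /0 0.0.0.0: MATCH
Selected: next-hop 39.9.86.190 via wlan0 (matched /20)


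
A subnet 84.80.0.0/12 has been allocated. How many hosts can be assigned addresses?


Host bits = 32 - 12 = 20
Total addresses = 2^20 = 1048576
Usable = total - 2 (network and broadcast)
Usable hosts: 1048574


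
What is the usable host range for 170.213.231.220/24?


Network: 170.213.231.0
Broadcast: 170.213.231.255
First usable = network + 1
Last usable = broadcast - 1
Range: 170.213.231.1 to 170.213.231.254


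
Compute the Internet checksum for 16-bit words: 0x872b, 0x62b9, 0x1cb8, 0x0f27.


Sum all words (with carry folding):
+ 0x872b = 0x872b
+ 0x62b9 = 0xe9e4
+ 0x1cb8 = 0x069d
+ 0x0f27 = 0x15c4
One's complement: ~0x15c4
Checksum = 0xea3b


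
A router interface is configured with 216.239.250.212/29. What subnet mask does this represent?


/29 means 29 network bits, 3 host bits
Binary: 11111111111111111111111111111000
Mask: 255.255.255.248


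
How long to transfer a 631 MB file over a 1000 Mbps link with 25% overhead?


Effective throughput = 1000 * (1 - 25/100) = 750 Mbps
File size in Mb = 631 * 8 = 5048 Mb
Time = 5048 / 750
Time = 6.7307 seconds


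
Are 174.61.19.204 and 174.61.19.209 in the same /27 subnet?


Mask: 255.255.255.224
174.61.19.204 AND mask = 174.61.19.192
174.61.19.209 AND mask = 174.61.19.192
Yes, same subnet (174.61.19.192)


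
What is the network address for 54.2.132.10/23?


IP:   00110110.00000010.10000100.00001010
Mask: 11111111.11111111.11111110.00000000
AND operation:
Net:  00110110.00000010.10000100.00000000
Network: 54.2.132.0/23


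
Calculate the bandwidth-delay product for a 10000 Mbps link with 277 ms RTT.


BDP = bandwidth * RTT
= 10000 Mbps * 277 ms
= 10000 * 1e6 * 277 / 1000 bits
= 2770000000 bits
= 346250000 bytes
= 338134.7656 KB
BDP = 2770000000 bits (346250000 bytes)


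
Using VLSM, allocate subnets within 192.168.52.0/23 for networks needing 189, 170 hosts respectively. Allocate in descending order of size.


189 hosts -> /24 (254 usable): 192.168.52.0/24
170 hosts -> /24 (254 usable): 192.168.53.0/24
Allocation: 192.168.52.0/24 (189 hosts, 254 usable); 192.168.53.0/24 (170 hosts, 254 usable)


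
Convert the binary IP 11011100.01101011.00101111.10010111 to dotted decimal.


11011100 = 220
01101011 = 107
00101111 = 47
10010111 = 151
IP: 220.107.47.151


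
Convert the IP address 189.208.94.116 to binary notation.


189 = 10111101
208 = 11010000
94 = 01011110
116 = 01110100
Binary: 10111101.11010000.01011110.01110100


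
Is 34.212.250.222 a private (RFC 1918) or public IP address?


RFC 1918 private ranges:
  10.0.0.0/8 (10.0.0.0 - 10.255.255.255)
  172.16.0.0/12 (172.16.0.0 - 172.31.255.255)
  192.168.0.0/16 (192.168.0.0 - 192.168.255.255)
Public (not in any RFC 1918 range)


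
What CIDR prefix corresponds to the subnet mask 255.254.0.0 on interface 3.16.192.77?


Binary: 11111111.11111110.00000000.00000000
Count leading 1s
Prefix: /15


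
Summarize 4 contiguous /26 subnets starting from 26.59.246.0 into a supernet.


Original prefix: /26
Number of subnets: 4 = 2^2
New prefix = 26 - 2 = 24
Supernet: 26.59.246.0/24


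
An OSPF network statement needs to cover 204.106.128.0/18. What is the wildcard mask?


Subnet mask: 255.255.192.0
Wildcard = 255.255.255.255 - subnet mask
255 - 255 = 0
255 - 255 = 0
255 - 192 = 63
255 - 0 = 255
Wildcard: 0.0.63.255


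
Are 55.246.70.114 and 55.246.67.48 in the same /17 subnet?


Mask: 255.255.128.0
55.246.70.114 AND mask = 55.246.0.0
55.246.67.48 AND mask = 55.246.0.0
Yes, same subnet (55.246.0.0)


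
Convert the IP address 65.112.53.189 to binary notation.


65 = 01000001
112 = 01110000
53 = 00110101
189 = 10111101
Binary: 01000001.01110000.00110101.10111101


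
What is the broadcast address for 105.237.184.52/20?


Network: 105.237.176.0/20
Host bits = 12
Set all host bits to 1:
Broadcast: 105.237.191.255


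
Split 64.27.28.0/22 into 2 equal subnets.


New prefix = 22 + 1 = 23
Each subnet has 512 addresses
  64.27.28.0/23
  64.27.30.0/23
Subnets: 64.27.28.0/23, 64.27.30.0/23


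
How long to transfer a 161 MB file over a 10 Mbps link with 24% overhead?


Effective throughput = 10 * (1 - 24/100) = 7.6 Mbps
File size in Mb = 161 * 8 = 1288 Mb
Time = 1288 / 7.6
Time = 169.4737 seconds


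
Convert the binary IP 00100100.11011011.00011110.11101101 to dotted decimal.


00100100 = 36
11011011 = 219
00011110 = 30
11101101 = 237
IP: 36.219.30.237


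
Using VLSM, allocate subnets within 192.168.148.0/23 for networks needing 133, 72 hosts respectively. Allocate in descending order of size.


133 hosts -> /24 (254 usable): 192.168.148.0/24
72 hosts -> /25 (126 usable): 192.168.149.0/25
Allocation: 192.168.148.0/24 (133 hosts, 254 usable); 192.168.149.0/25 (72 hosts, 126 usable)


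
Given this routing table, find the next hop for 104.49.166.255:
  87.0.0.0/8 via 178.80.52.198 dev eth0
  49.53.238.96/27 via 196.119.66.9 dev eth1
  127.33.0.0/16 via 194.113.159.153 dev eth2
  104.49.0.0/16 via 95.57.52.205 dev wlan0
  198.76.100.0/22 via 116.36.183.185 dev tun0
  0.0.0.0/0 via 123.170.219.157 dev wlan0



Longest prefix match for 104.49.166.255:
  /8 87.0.0.0: no
  /27 49.53.238.96: no
  /16 127.33.0.0: no
  /16 104.49.0.0: MATCH
  /22 198.76.100.0: no
  /0 0.0.0.0: MATCH
Selected: next-hop 95.57.52.205 via wlan0 (matched /16)


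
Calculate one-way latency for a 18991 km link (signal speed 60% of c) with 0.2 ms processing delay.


Speed = 0.6 * 3e5 km/s = 180000 km/s
Propagation delay = 18991 / 180000 = 0.1055 s = 105.5056 ms
Processing delay = 0.2 ms
Total one-way latency = 105.7056 ms


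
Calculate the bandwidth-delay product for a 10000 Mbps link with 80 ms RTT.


BDP = bandwidth * RTT
= 10000 Mbps * 80 ms
= 10000 * 1e6 * 80 / 1000 bits
= 800000000 bits
= 100000000 bytes
= 97656.25 KB
BDP = 800000000 bits (100000000 bytes)


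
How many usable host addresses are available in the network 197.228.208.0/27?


Host bits = 32 - 27 = 5
Total addresses = 2^5 = 32
Usable = total - 2 (network and broadcast)
Usable hosts: 30


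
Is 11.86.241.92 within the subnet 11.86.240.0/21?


Subnet network: 11.86.240.0
Test IP AND mask: 11.86.240.0
Yes, 11.86.241.92 is in 11.86.240.0/21


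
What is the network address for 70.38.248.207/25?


IP:   01000110.00100110.11111000.11001111
Mask: 11111111.11111111.11111111.10000000
AND operation:
Net:  01000110.00100110.11111000.10000000
Network: 70.38.248.128/25


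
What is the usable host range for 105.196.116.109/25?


Network: 105.196.116.0
Broadcast: 105.196.116.127
First usable = network + 1
Last usable = broadcast - 1
Range: 105.196.116.1 to 105.196.116.126


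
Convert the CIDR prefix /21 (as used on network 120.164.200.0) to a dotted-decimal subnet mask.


/21 means 21 network bits, 11 host bits
Binary: 11111111111111111111100000000000
Mask: 255.255.248.0


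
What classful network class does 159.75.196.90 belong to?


First octet: 159
Binary: 10011111
10xxxxxx -> Class B (128-191)
Class B, default mask 255.255.0.0 (/16)


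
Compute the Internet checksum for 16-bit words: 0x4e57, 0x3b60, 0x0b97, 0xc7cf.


Sum all words (with carry folding):
+ 0x4e57 = 0x4e57
+ 0x3b60 = 0x89b7
+ 0x0b97 = 0x954e
+ 0xc7cf = 0x5d1e
One's complement: ~0x5d1e
Checksum = 0xa2e1


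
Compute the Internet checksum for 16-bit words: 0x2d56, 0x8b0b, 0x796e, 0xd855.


Sum all words (with carry folding):
+ 0x2d56 = 0x2d56
+ 0x8b0b = 0xb861
+ 0x796e = 0x31d0
+ 0xd855 = 0x0a26
One's complement: ~0x0a26
Checksum = 0xf5d9


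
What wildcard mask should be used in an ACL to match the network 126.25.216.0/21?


Subnet mask: 255.255.248.0
Wildcard = 255.255.255.255 - subnet mask
255 - 255 = 0
255 - 255 = 0
255 - 248 = 7
255 - 0 = 255
Wildcard: 0.0.7.255


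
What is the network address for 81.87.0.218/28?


IP:   01010001.01010111.00000000.11011010
Mask: 11111111.11111111.11111111.11110000
AND operation:
Net:  01010001.01010111.00000000.11010000
Network: 81.87.0.208/28


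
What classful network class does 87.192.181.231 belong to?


First octet: 87
Binary: 01010111
0xxxxxxx -> Class A (1-126)
Class A, default mask 255.0.0.0 (/8)
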